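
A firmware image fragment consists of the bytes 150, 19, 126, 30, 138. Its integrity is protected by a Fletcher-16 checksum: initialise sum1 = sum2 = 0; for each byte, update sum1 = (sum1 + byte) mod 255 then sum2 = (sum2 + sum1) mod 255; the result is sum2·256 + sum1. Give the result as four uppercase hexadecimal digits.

Running sums (mod 255):
  after byte 0 (150): sum1=150, sum2=150
  after byte 1 (19): sum1=169, sum2=64
  after byte 2 (126): sum1=40, sum2=104
  after byte 3 (30): sum1=70, sum2=174
  after byte 4 (138): sum1=208, sum2=127
Checksum = sum2·256 + sum1 = 127·256 + 208 = 32720 = 0x7FD0.

7FD0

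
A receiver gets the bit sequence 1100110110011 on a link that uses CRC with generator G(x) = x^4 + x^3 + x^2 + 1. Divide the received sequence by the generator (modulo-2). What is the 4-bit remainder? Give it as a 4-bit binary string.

0000

Modulo-2 division of 1100110110011 by 11101:
  pos 0: 11001 XOR 11101 = 00100
  pos 2: 10010 XOR 11101 = 01111
  pos 3: 11111 XOR 11101 = 00010
  pos 6: 10100 XOR 11101 = 01001
  pos 7: 10011 XOR 11101 = 01110
  pos 8: 11101 XOR 11101 = 00000
Remainder = 0000 (zero — the frame passes the CRC check).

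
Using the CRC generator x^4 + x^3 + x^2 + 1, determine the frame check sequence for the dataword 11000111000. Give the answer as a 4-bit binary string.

1000

Append 4 zeros: 110001110000000. Divide by 11101 (XOR where the leading bit is 1):
  pos 0: 11000 XOR 11101 = 00101
  pos 2: 10111 XOR 11101 = 01010
  pos 3: 10101 XOR 11101 = 01000
  pos 4: 10000 XOR 11101 = 01101
  pos 5: 11010 XOR 11101 = 00111
  pos 7: 11100 XOR 11101 = 00001
Remainder (last 4 bits) = 1000. This is the CRC / FCS.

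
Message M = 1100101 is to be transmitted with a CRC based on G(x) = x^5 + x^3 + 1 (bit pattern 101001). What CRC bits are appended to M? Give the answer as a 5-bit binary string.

Append 5 zeros: 110010100000. Divide by 101001 (XOR where the leading bit is 1):
  pos 0: 110010 XOR 101001 = 011011
  pos 1: 110111 XOR 101001 = 011110
  pos 2: 111100 XOR 101001 = 010101
  pos 3: 101010 XOR 101001 = 000011
Remainder (last 5 bits) = 11000. This is the CRC / FCS.

11000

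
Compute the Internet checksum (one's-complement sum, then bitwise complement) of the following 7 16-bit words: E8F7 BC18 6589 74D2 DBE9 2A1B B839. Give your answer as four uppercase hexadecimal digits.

One's-complement addition (fold any carry out of bit 15 back into bit 0):
  0xE8F7 + 0xBC18 = 0x1A50F → wrap carry → 0xA510
  0xA510 + 0x6589 = 0x10A99 → wrap carry → 0x0A9A
  0x0A9A + 0x74D2 = 0x07F6C
  0x7F6C + 0xDBE9 = 0x15B55 → wrap carry → 0x5B56
  0x5B56 + 0x2A1B = 0x08571
  0x8571 + 0xB839 = 0x13DAA → wrap carry → 0x3DAB
One's-complement sum = 0x3DAB.
Checksum = ~0x3DAB & 0xFFFF = 0xC254.

C254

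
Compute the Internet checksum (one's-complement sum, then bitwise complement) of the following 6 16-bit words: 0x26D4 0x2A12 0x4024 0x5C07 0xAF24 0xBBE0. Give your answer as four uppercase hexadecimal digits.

A7E8

One's-complement addition (fold any carry out of bit 15 back into bit 0):
  0x26D4 + 0x2A12 = 0x050E6
  0x50E6 + 0x4024 = 0x0910A
  0x910A + 0x5C07 = 0x0ED11
  0xED11 + 0xAF24 = 0x19C35 → wrap carry → 0x9C36
  0x9C36 + 0xBBE0 = 0x15816 → wrap carry → 0x5817
One's-complement sum = 0x5817.
Checksum = ~0x5817 & 0xFFFF = 0xA7E8.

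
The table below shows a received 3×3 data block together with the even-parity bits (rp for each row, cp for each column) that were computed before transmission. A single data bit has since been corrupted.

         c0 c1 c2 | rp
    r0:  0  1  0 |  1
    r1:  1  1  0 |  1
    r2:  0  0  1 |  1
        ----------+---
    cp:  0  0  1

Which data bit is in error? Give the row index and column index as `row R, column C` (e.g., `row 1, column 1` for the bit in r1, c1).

Recompute each row's even parity and compare to rp:
  r0: data parity 1, sent rp 1 → ok
  r1: data parity 0, sent rp 1 → mismatch
  r2: data parity 1, sent rp 1 → ok
Recompute each column's even parity and compare to cp:
  c0: data parity 1, sent cp 0 → mismatch
  c1: data parity 0, sent cp 0 → ok
  c2: data parity 1, sent cp 1 → ok
Exactly one row (r1) and one column (c0) fail → the flipped bit is at their intersection.

row 1, column 0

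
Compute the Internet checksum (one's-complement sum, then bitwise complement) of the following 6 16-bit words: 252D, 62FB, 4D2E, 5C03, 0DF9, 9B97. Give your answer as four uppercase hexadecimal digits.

One's-complement addition (fold any carry out of bit 15 back into bit 0):
  0x252D + 0x62FB = 0x08828
  0x8828 + 0x4D2E = 0x0D556
  0xD556 + 0x5C03 = 0x13159 → wrap carry → 0x315A
  0x315A + 0x0DF9 = 0x03F53
  0x3F53 + 0x9B97 = 0x0DAEA
One's-complement sum = 0xDAEA.
Checksum = ~0xDAEA & 0xFFFF = 0x2515.

2515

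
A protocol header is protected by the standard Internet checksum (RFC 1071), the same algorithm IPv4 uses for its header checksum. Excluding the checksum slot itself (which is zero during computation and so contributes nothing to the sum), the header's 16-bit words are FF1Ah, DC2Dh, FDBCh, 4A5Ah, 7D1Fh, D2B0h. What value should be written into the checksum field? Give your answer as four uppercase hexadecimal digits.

One's-complement addition (fold any carry out of bit 15 back into bit 0):
  0xFF1A + 0xDC2D = 0x1DB47 → wrap carry → 0xDB48
  0xDB48 + 0xFDBC = 0x1D904 → wrap carry → 0xD905
  0xD905 + 0x4A5A = 0x1235F → wrap carry → 0x2360
  0x2360 + 0x7D1F = 0x0A07F
  0xA07F + 0xD2B0 = 0x1732F → wrap carry → 0x7330
One's-complement sum = 0x7330.
Checksum = ~0x7330 & 0xFFFF = 0x8CCF.

8CCF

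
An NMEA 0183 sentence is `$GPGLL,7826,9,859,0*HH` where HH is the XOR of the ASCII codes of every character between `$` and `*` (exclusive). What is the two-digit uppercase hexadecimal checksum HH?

66

XOR the ASCII codes of the payload characters:
  'G' = 0x47 → acc = 0x47
  'P' = 0x50 → acc = 0x17
  'G' = 0x47 → acc = 0x50
  'L' = 0x4C → acc = 0x1C
  'L' = 0x4C → acc = 0x50
  ',' = 0x2C → acc = 0x7C
  '7' = 0x37 → acc = 0x4B
  '8' = 0x38 → acc = 0x73
  '2' = 0x32 → acc = 0x41
  '6' = 0x36 → acc = 0x77
  ',' = 0x2C → acc = 0x5B
  '9' = 0x39 → acc = 0x62
  ',' = 0x2C → acc = 0x4E
  '8' = 0x38 → acc = 0x76
  '5' = 0x35 → acc = 0x43
  '9' = 0x39 → acc = 0x7A
  ',' = 0x2C → acc = 0x56
  '0' = 0x30 → acc = 0x66
Checksum = 0x66.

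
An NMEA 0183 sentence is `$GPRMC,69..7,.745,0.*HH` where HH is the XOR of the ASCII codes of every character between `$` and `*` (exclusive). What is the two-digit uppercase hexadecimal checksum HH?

XOR the ASCII codes of the payload characters:
  'G' = 0x47 → acc = 0x47
  'P' = 0x50 → acc = 0x17
  'R' = 0x52 → acc = 0x45
  'M' = 0x4D → acc = 0x08
  'C' = 0x43 → acc = 0x4B
  ',' = 0x2C → acc = 0x67
  '6' = 0x36 → acc = 0x51
  '9' = 0x39 → acc = 0x68
  '.' = 0x2E → acc = 0x46
  '.' = 0x2E → acc = 0x68
  '7' = 0x37 → acc = 0x5F
  ',' = 0x2C → acc = 0x73
  '.' = 0x2E → acc = 0x5D
  '7' = 0x37 → acc = 0x6A
  '4' = 0x34 → acc = 0x5E
  '5' = 0x35 → acc = 0x6B
  ',' = 0x2C → acc = 0x47
  '0' = 0x30 → acc = 0x77
  '.' = 0x2E → acc = 0x59
Checksum = 0x59.

59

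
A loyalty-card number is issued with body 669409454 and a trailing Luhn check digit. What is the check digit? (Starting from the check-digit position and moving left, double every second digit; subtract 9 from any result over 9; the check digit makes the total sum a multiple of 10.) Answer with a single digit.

8

Partial digits right→left: 4 5 4 9 0 4 9 6 6
Double every second digit counting from the check-digit position (so the 1st, 3rd, 5th, ... of the partial from the right).
  doubled (with −9 where >9): 8 8 0 9 3 → sum 28
  kept as-is: 5 9 4 6 → sum 24
Total = 28 + 24 = 52.
Check digit = (10 − (52 mod 10)) mod 10 = 8.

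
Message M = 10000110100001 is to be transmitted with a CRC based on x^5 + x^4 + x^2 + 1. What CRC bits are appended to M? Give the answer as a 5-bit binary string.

01011

Append 5 zeros: 1000011010000100000. Divide by 110101 (XOR where the leading bit is 1):
  pos 0: 100001 XOR 110101 = 010100
  pos 1: 101001 XOR 110101 = 011100
  pos 2: 111000 XOR 110101 = 001101
  pos 4: 110110 XOR 110101 = 000011
  pos 8: 110001 XOR 110101 = 000100
  pos 11: 100000 XOR 110101 = 010101
  pos 12: 101010 XOR 110101 = 011111
  pos 13: 111110 XOR 110101 = 001011
Remainder (last 5 bits) = 01011. This is the CRC / FCS.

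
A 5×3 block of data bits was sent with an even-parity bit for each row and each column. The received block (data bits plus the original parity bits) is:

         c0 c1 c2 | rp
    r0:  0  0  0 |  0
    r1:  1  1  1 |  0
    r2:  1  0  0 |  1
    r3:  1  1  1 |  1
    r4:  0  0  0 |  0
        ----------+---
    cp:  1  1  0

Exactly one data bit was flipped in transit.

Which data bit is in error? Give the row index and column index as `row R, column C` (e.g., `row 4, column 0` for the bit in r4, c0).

Recompute each row's even parity and compare to rp:
  r0: data parity 0, sent rp 0 → ok
  r1: data parity 1, sent rp 0 → mismatch
  r2: data parity 1, sent rp 1 → ok
  r3: data parity 1, sent rp 1 → ok
  r4: data parity 0, sent rp 0 → ok
Recompute each column's even parity and compare to cp:
  c0: data parity 1, sent cp 1 → ok
  c1: data parity 0, sent cp 1 → mismatch
  c2: data parity 0, sent cp 0 → ok
Exactly one row (r1) and one column (c1) fail → the flipped bit is at their intersection.

row 1, column 1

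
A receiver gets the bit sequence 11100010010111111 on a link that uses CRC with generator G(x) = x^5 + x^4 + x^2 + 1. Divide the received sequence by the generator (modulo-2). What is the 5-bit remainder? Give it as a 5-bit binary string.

Modulo-2 division of 11100010010111111 by 110101:
  pos 0: 111000 XOR 110101 = 001101
  pos 2: 110110 XOR 110101 = 000011
  pos 6: 110101 XOR 110101 = 000000
Remainder = 11111 (nonzero — an error is detected).

11111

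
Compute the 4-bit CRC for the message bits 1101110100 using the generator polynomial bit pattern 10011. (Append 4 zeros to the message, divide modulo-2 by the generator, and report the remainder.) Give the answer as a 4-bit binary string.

0110

Append 4 zeros: 11011101000000. Divide by 10011 (XOR where the leading bit is 1):
  pos 0: 11011 XOR 10011 = 01000
  pos 1: 10001 XOR 10011 = 00010
  pos 4: 10010 XOR 10011 = 00001
  pos 8: 10000 XOR 10011 = 00011
Remainder (last 4 bits) = 0110. This is the CRC / FCS.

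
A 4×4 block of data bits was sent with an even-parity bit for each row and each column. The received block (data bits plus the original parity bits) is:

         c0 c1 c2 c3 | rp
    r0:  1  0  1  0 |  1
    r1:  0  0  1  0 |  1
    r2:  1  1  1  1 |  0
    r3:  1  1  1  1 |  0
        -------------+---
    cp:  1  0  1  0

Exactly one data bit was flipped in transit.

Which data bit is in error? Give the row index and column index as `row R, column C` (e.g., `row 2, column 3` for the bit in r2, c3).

Recompute each row's even parity and compare to rp:
  r0: data parity 0, sent rp 1 → mismatch
  r1: data parity 1, sent rp 1 → ok
  r2: data parity 0, sent rp 0 → ok
  r3: data parity 0, sent rp 0 → ok
Recompute each column's even parity and compare to cp:
  c0: data parity 1, sent cp 1 → ok
  c1: data parity 0, sent cp 0 → ok
  c2: data parity 0, sent cp 1 → mismatch
  c3: data parity 0, sent cp 0 → ok
Exactly one row (r0) and one column (c2) fail → the flipped bit is at their intersection.

row 0, column 2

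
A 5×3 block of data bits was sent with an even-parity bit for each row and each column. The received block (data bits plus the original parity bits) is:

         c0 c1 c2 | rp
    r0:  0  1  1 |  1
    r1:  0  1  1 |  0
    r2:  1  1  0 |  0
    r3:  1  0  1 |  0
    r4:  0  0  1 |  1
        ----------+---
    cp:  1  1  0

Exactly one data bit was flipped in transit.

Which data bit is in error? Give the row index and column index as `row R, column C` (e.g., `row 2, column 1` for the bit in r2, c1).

Recompute each row's even parity and compare to rp:
  r0: data parity 0, sent rp 1 → mismatch
  r1: data parity 0, sent rp 0 → ok
  r2: data parity 0, sent rp 0 → ok
  r3: data parity 0, sent rp 0 → ok
  r4: data parity 1, sent rp 1 → ok
Recompute each column's even parity and compare to cp:
  c0: data parity 0, sent cp 1 → mismatch
  c1: data parity 1, sent cp 1 → ok
  c2: data parity 0, sent cp 0 → ok
Exactly one row (r0) and one column (c0) fail → the flipped bit is at their intersection.

row 0, column 0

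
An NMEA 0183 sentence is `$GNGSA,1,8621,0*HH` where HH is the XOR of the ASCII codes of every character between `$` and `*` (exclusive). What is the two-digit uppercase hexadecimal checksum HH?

7C

XOR the ASCII codes of the payload characters:
  'G' = 0x47 → acc = 0x47
  'N' = 0x4E → acc = 0x09
  'G' = 0x47 → acc = 0x4E
  'S' = 0x53 → acc = 0x1D
  'A' = 0x41 → acc = 0x5C
  ',' = 0x2C → acc = 0x70
  '1' = 0x31 → acc = 0x41
  ',' = 0x2C → acc = 0x6D
  '8' = 0x38 → acc = 0x55
  '6' = 0x36 → acc = 0x63
  '2' = 0x32 → acc = 0x51
  '1' = 0x31 → acc = 0x60
  ',' = 0x2C → acc = 0x4C
  '0' = 0x30 → acc = 0x7C
Checksum = 0x7C.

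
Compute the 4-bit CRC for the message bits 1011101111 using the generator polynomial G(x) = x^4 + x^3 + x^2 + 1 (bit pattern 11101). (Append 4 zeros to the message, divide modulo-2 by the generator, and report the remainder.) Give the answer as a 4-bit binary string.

Append 4 zeros: 10111011110000. Divide by 11101 (XOR where the leading bit is 1):
  pos 0: 10111 XOR 11101 = 01010
  pos 1: 10100 XOR 11101 = 01001
  pos 2: 10011 XOR 11101 = 01110
  pos 3: 11101 XOR 11101 = 00000
  pos 8: 11000 XOR 11101 = 00101
Remainder (last 4 bits) = 1010. This is the CRC / FCS.

1010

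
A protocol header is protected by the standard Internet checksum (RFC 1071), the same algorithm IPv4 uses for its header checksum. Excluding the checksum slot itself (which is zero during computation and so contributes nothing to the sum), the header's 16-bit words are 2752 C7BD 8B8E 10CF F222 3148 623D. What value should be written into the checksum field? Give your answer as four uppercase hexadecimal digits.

One's-complement addition (fold any carry out of bit 15 back into bit 0):
  0x2752 + 0xC7BD = 0x0EF0F
  0xEF0F + 0x8B8E = 0x17A9D → wrap carry → 0x7A9E
  0x7A9E + 0x10CF = 0x08B6D
  0x8B6D + 0xF222 = 0x17D8F → wrap carry → 0x7D90
  0x7D90 + 0x3148 = 0x0AED8
  0xAED8 + 0x623D = 0x11115 → wrap carry → 0x1116
One's-complement sum = 0x1116.
Checksum = ~0x1116 & 0xFFFF = 0xEEE9.

EEE9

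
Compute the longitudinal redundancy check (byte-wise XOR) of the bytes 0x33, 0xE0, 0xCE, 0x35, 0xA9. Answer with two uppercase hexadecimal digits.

XOR the bytes together:
  start with 0x33
  0x33 ⊕ 0xE0 = 0xD3
  0xD3 ⊕ 0xCE = 0x1D
  0x1D ⊕ 0x35 = 0x28
  0x28 ⊕ 0xA9 = 0x81

81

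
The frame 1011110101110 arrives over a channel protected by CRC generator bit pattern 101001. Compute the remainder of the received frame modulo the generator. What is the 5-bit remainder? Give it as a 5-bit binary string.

00000

Modulo-2 division of 1011110101110 by 101001:
  pos 0: 101111 XOR 101001 = 000110
  pos 3: 110010 XOR 101001 = 011011
  pos 4: 110111 XOR 101001 = 011110
  pos 5: 111101 XOR 101001 = 010100
  pos 6: 101001 XOR 101001 = 000000
Remainder = 00000 (zero — the frame passes the CRC check).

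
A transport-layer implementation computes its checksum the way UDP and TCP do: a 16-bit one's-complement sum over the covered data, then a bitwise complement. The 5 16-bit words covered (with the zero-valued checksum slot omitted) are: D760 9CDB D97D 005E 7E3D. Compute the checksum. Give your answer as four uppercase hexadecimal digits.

One's-complement addition (fold any carry out of bit 15 back into bit 0):
  0xD760 + 0x9CDB = 0x1743B → wrap carry → 0x743C
  0x743C + 0xD97D = 0x14DB9 → wrap carry → 0x4DBA
  0x4DBA + 0x005E = 0x04E18
  0x4E18 + 0x7E3D = 0x0CC55
One's-complement sum = 0xCC55.
Checksum = ~0xCC55 & 0xFFFF = 0x33AA.

33AA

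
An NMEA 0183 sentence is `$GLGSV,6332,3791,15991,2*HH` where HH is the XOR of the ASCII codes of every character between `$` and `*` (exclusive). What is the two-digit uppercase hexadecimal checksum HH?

46

XOR the ASCII codes of the payload characters:
  'G' = 0x47 → acc = 0x47
  'L' = 0x4C → acc = 0x0B
  'G' = 0x47 → acc = 0x4C
  'S' = 0x53 → acc = 0x1F
  'V' = 0x56 → acc = 0x49
  ',' = 0x2C → acc = 0x65
  '6' = 0x36 → acc = 0x53
  '3' = 0x33 → acc = 0x60
  '3' = 0x33 → acc = 0x53
  '2' = 0x32 → acc = 0x61
  ',' = 0x2C → acc = 0x4D
  '3' = 0x33 → acc = 0x7E
  '7' = 0x37 → acc = 0x49
  '9' = 0x39 → acc = 0x70
  '1' = 0x31 → acc = 0x41
  ',' = 0x2C → acc = 0x6D
  '1' = 0x31 → acc = 0x5C
  '5' = 0x35 → acc = 0x69
  '9' = 0x39 → acc = 0x50
  '9' = 0x39 → acc = 0x69
  '1' = 0x31 → acc = 0x58
  ',' = 0x2C → acc = 0x74
  '2' = 0x32 → acc = 0x46
Checksum = 0x46.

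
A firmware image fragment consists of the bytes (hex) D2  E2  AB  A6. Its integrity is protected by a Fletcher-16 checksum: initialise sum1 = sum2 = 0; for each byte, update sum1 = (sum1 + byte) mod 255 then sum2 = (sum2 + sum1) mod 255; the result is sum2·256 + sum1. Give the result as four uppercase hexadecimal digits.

F108

Running sums (mod 255):
  after byte 0 (D2): sum1=210, sum2=210
  after byte 1 (E2): sum1=181, sum2=136
  after byte 2 (AB): sum1=97, sum2=233
  after byte 3 (A6): sum1=8, sum2=241
Checksum = sum2·256 + sum1 = 241·256 + 8 = 61704 = 0xF108.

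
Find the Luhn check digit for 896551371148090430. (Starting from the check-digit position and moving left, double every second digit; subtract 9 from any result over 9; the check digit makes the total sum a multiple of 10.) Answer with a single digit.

Partial digits right→left: 0 3 4 0 9 0 8 4 1 1 7 3 1 5 5 6 9 8
Double every second digit counting from the check-digit position (so the 1st, 3rd, 5th, ... of the partial from the right).
  doubled (with −9 where >9): 0 8 9 7 2 5 2 1 9 → sum 43
  kept as-is: 3 0 0 4 1 3 5 6 8 → sum 30
Total = 43 + 30 = 73.
Check digit = (10 − (73 mod 10)) mod 10 = 7.

7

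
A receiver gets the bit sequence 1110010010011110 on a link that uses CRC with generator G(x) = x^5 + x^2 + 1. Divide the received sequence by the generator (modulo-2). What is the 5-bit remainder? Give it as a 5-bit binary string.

Modulo-2 division of 1110010010011110 by 100101:
  pos 0: 111001 XOR 100101 = 011100
  pos 1: 111000 XOR 100101 = 011101
  pos 2: 111010 XOR 100101 = 011111
  pos 3: 111111 XOR 100101 = 011010
  pos 4: 110100 XOR 100101 = 010001
  pos 5: 100010 XOR 100101 = 000111
  pos 8: 111111 XOR 100101 = 011010
  pos 9: 110101 XOR 100101 = 010000
  pos 10: 100000 XOR 100101 = 000101
Remainder = 00101 (nonzero — an error is detected).

00101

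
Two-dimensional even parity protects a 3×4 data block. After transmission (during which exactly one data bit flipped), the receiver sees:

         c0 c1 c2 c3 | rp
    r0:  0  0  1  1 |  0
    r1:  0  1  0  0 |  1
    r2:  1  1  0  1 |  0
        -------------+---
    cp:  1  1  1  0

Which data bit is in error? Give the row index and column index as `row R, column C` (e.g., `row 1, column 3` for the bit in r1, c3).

Recompute each row's even parity and compare to rp:
  r0: data parity 0, sent rp 0 → ok
  r1: data parity 1, sent rp 1 → ok
  r2: data parity 1, sent rp 0 → mismatch
Recompute each column's even parity and compare to cp:
  c0: data parity 1, sent cp 1 → ok
  c1: data parity 0, sent cp 1 → mismatch
  c2: data parity 1, sent cp 1 → ok
  c3: data parity 0, sent cp 0 → ok
Exactly one row (r2) and one column (c1) fail → the flipped bit is at their intersection.

row 2, column 1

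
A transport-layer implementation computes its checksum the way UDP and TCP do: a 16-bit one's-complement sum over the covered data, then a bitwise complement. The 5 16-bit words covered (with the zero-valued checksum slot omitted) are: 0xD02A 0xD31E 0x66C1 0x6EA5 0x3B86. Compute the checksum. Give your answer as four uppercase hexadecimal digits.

4BC9

One's-complement addition (fold any carry out of bit 15 back into bit 0):
  0xD02A + 0xD31E = 0x1A348 → wrap carry → 0xA349
  0xA349 + 0x66C1 = 0x10A0A → wrap carry → 0x0A0B
  0x0A0B + 0x6EA5 = 0x078B0
  0x78B0 + 0x3B86 = 0x0B436
One's-complement sum = 0xB436.
Checksum = ~0xB436 & 0xFFFF = 0x4BC9.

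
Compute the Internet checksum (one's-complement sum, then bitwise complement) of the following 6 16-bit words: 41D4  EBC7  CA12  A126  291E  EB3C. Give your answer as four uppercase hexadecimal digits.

One's-complement addition (fold any carry out of bit 15 back into bit 0):
  0x41D4 + 0xEBC7 = 0x12D9B → wrap carry → 0x2D9C
  0x2D9C + 0xCA12 = 0x0F7AE
  0xF7AE + 0xA126 = 0x198D4 → wrap carry → 0x98D5
  0x98D5 + 0x291E = 0x0C1F3
  0xC1F3 + 0xEB3C = 0x1AD2F → wrap carry → 0xAD30
One's-complement sum = 0xAD30.
Checksum = ~0xAD30 & 0xFFFF = 0x52CF.

52CF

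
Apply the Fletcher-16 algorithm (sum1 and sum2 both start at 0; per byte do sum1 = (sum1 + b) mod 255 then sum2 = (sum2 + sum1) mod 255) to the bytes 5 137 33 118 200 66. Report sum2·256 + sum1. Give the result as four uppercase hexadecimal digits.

8931

Running sums (mod 255):
  after byte 0 (5): sum1=5, sum2=5
  after byte 1 (137): sum1=142, sum2=147
  after byte 2 (33): sum1=175, sum2=67
  after byte 3 (118): sum1=38, sum2=105
  after byte 4 (200): sum1=238, sum2=88
  after byte 5 (66): sum1=49, sum2=137
Checksum = sum2·256 + sum1 = 137·256 + 49 = 35121 = 0x8931.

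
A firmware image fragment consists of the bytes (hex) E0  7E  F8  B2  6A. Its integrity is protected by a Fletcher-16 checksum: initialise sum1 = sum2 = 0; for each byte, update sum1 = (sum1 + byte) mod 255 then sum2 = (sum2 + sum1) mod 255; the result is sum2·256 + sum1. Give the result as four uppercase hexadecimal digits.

1975

Running sums (mod 255):
  after byte 0 (E0): sum1=224, sum2=224
  after byte 1 (7E): sum1=95, sum2=64
  after byte 2 (F8): sum1=88, sum2=152
  after byte 3 (B2): sum1=11, sum2=163
  after byte 4 (6A): sum1=117, sum2=25
Checksum = sum2·256 + sum1 = 25·256 + 117 = 6517 = 0x1975.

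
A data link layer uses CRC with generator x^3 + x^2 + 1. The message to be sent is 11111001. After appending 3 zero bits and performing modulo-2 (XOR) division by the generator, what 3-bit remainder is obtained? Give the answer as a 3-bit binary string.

001

Append 3 zeros: 11111001000. Divide by 1101 (XOR where the leading bit is 1):
  pos 0: 1111 XOR 1101 = 0010
  pos 2: 1010 XOR 1101 = 0111
  pos 3: 1110 XOR 1101 = 0011
  pos 5: 1110 XOR 1101 = 0011
  pos 7: 1100 XOR 1101 = 0001
Remainder (last 3 bits) = 001. This is the CRC / FCS.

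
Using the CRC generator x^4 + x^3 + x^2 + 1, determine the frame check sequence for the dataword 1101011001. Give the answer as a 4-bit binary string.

Append 4 zeros: 11010110010000. Divide by 11101 (XOR where the leading bit is 1):
  pos 0: 11010 XOR 11101 = 00111
  pos 2: 11111 XOR 11101 = 00010
  pos 5: 10001 XOR 11101 = 01100
  pos 6: 11000 XOR 11101 = 00101
  pos 8: 10100 XOR 11101 = 01001
  pos 9: 10010 XOR 11101 = 01111
Remainder (last 4 bits) = 1111. This is the CRC / FCS.

1111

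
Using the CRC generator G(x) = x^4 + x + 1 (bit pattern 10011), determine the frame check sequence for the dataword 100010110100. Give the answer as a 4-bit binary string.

Append 4 zeros: 1000101101000000. Divide by 10011 (XOR where the leading bit is 1):
  pos 0: 10001 XOR 10011 = 00010
  pos 3: 10011 XOR 10011 = 00000
  pos 9: 10000 XOR 10011 = 00011
Remainder (last 4 bits) = 1100. This is the CRC / FCS.

1100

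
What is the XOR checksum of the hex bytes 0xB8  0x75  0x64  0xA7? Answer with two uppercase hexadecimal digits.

0E

XOR the bytes together:
  start with 0xB8
  0xB8 ⊕ 0x75 = 0xCD
  0xCD ⊕ 0x64 = 0xA9
  0xA9 ⊕ 0xA7 = 0x0E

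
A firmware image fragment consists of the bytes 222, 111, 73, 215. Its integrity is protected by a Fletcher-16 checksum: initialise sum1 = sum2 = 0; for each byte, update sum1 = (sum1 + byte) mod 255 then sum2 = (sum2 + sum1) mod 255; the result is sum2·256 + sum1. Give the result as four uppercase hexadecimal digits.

Running sums (mod 255):
  after byte 0 (222): sum1=222, sum2=222
  after byte 1 (111): sum1=78, sum2=45
  after byte 2 (73): sum1=151, sum2=196
  after byte 3 (215): sum1=111, sum2=52
Checksum = sum2·256 + sum1 = 52·256 + 111 = 13423 = 0x346F.

346F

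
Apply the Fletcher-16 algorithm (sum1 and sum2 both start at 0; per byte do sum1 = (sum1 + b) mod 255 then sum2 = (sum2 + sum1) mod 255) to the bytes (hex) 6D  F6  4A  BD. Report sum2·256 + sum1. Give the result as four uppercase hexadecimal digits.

Running sums (mod 255):
  after byte 0 (6D): sum1=109, sum2=109
  after byte 1 (F6): sum1=100, sum2=209
  after byte 2 (4A): sum1=174, sum2=128
  after byte 3 (BD): sum1=108, sum2=236
Checksum = sum2·256 + sum1 = 236·256 + 108 = 60524 = 0xEC6C.

EC6C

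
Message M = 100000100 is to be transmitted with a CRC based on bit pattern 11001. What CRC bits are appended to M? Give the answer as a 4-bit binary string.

1100

Append 4 zeros: 1000001000000. Divide by 11001 (XOR where the leading bit is 1):
  pos 0: 10000 XOR 11001 = 01001
  pos 1: 10010 XOR 11001 = 01011
  pos 2: 10111 XOR 11001 = 01110
  pos 3: 11100 XOR 11001 = 00101
  pos 5: 10100 XOR 11001 = 01101
  pos 6: 11010 XOR 11001 = 00011
Remainder (last 4 bits) = 1100. This is the CRC / FCS.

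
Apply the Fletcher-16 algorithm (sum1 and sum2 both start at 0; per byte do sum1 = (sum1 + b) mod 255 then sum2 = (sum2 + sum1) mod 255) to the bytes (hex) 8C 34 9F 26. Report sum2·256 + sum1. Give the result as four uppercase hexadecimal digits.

Running sums (mod 255):
  after byte 0 (8C): sum1=140, sum2=140
  after byte 1 (34): sum1=192, sum2=77
  after byte 2 (9F): sum1=96, sum2=173
  after byte 3 (26): sum1=134, sum2=52
Checksum = sum2·256 + sum1 = 52·256 + 134 = 13446 = 0x3486.

3486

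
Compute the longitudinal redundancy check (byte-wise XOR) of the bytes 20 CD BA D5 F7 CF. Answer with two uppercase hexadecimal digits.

BA

XOR the bytes together:
  start with 0x20
  0x20 ⊕ 0xCD = 0xED
  0xED ⊕ 0xBA = 0x57
  0x57 ⊕ 0xD5 = 0x82
  0x82 ⊕ 0xF7 = 0x75
  0x75 ⊕ 0xCF = 0xBA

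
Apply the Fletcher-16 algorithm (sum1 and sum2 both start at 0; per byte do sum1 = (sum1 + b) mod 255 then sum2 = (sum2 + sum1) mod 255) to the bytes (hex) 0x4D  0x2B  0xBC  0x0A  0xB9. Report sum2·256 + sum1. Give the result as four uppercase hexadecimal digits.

Running sums (mod 255):
  after byte 0 (0x4D): sum1=77, sum2=77
  after byte 1 (0x2B): sum1=120, sum2=197
  after byte 2 (0xBC): sum1=53, sum2=250
  after byte 3 (0x0A): sum1=63, sum2=58
  after byte 4 (0xB9): sum1=248, sum2=51
Checksum = sum2·256 + sum1 = 51·256 + 248 = 13304 = 0x33F8.

33F8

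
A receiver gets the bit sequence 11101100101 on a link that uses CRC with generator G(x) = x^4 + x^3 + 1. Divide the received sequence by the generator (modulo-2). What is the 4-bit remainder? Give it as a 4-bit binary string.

Modulo-2 division of 11101100101 by 11001:
  pos 0: 11101 XOR 11001 = 00100
  pos 2: 10010 XOR 11001 = 01011
  pos 3: 10110 XOR 11001 = 01111
  pos 4: 11111 XOR 11001 = 00110
  pos 6: 11001 XOR 11001 = 00000
Remainder = 0000 (zero — the frame passes the CRC check).

0000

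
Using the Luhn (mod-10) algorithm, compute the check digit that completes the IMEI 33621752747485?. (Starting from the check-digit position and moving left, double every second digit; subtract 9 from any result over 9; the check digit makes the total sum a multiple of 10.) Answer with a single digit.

Partial digits right→left: 5 8 4 7 4 7 2 5 7 1 2 6 3 3
Double every second digit counting from the check-digit position (so the 1st, 3rd, 5th, ... of the partial from the right).
  doubled (with −9 where >9): 1 8 8 4 5 4 6 → sum 36
  kept as-is: 8 7 7 5 1 6 3 → sum 37
Total = 36 + 37 = 73.
Check digit = (10 − (73 mod 10)) mod 10 = 7.

7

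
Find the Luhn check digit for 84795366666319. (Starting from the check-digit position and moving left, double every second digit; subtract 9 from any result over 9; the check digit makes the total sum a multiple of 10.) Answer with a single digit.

7

Partial digits right→left: 9 1 3 6 6 6 6 6 3 5 9 7 4 8
Double every second digit counting from the check-digit position (so the 1st, 3rd, 5th, ... of the partial from the right).
  doubled (with −9 where >9): 9 6 3 3 6 9 8 → sum 44
  kept as-is: 1 6 6 6 5 7 8 → sum 39
Total = 44 + 39 = 83.
Check digit = (10 − (83 mod 10)) mod 10 = 7.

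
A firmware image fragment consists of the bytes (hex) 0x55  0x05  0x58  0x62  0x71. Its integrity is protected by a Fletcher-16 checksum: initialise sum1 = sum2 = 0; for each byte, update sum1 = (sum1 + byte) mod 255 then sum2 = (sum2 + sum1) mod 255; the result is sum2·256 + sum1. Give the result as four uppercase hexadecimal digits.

FD86

Running sums (mod 255):
  after byte 0 (0x55): sum1=85, sum2=85
  after byte 1 (0x05): sum1=90, sum2=175
  after byte 2 (0x58): sum1=178, sum2=98
  after byte 3 (0x62): sum1=21, sum2=119
  after byte 4 (0x71): sum1=134, sum2=253
Checksum = sum2·256 + sum1 = 253·256 + 134 = 64902 = 0xFD86.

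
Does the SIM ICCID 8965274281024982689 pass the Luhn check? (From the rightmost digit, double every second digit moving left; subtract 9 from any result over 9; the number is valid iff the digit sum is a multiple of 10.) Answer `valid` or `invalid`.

valid

From the right, keep odd positions and double even positions (subtract 9 from any doubled value over 9):
  doubled (positions 2,4,...): 7 4 9 4 2 4 5 1 9 → sum 45
  kept (positions 1,3,...): 9 6 8 4 0 8 4 2 6 8 → sum 55
Total = 100.
100 mod 10 = 0, so the number is valid.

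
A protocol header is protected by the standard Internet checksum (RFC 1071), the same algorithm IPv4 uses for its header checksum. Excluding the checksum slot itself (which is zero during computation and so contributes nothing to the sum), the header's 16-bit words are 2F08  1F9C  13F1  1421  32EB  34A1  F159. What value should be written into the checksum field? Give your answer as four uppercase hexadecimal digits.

3063

One's-complement addition (fold any carry out of bit 15 back into bit 0):
  0x2F08 + 0x1F9C = 0x04EA4
  0x4EA4 + 0x13F1 = 0x06295
  0x6295 + 0x1421 = 0x076B6
  0x76B6 + 0x32EB = 0x0A9A1
  0xA9A1 + 0x34A1 = 0x0DE42
  0xDE42 + 0xF159 = 0x1CF9B → wrap carry → 0xCF9C
One's-complement sum = 0xCF9C.
Checksum = ~0xCF9C & 0xFFFF = 0x3063.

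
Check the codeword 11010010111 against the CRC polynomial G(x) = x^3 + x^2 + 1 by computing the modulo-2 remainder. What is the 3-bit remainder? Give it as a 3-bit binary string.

Modulo-2 division of 11010010111 by 1101:
  pos 0: 1101 XOR 1101 = 0000
  pos 6: 1011 XOR 1101 = 0110
  pos 7: 1101 XOR 1101 = 0000
Remainder = 000 (zero — the frame passes the CRC check).

000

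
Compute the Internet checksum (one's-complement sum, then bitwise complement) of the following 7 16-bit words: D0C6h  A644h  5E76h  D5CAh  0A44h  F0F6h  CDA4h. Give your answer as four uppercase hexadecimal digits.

One's-complement addition (fold any carry out of bit 15 back into bit 0):
  0xD0C6 + 0xA644 = 0x1770A → wrap carry → 0x770B
  0x770B + 0x5E76 = 0x0D581
  0xD581 + 0xD5CA = 0x1AB4B → wrap carry → 0xAB4C
  0xAB4C + 0x0A44 = 0x0B590
  0xB590 + 0xF0F6 = 0x1A686 → wrap carry → 0xA687
  0xA687 + 0xCDA4 = 0x1742B → wrap carry → 0x742C
One's-complement sum = 0x742C.
Checksum = ~0x742C & 0xFFFF = 0x8BD3.

8BD3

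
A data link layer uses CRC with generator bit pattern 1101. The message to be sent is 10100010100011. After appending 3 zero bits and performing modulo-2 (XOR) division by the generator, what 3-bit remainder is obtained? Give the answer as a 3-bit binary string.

Append 3 zeros: 10100010100011000. Divide by 1101 (XOR where the leading bit is 1):
  pos 0: 1010 XOR 1101 = 0111
  pos 1: 1110 XOR 1101 = 0011
  pos 3: 1101 XOR 1101 = 0000
  pos 8: 1000 XOR 1101 = 0101
  pos 9: 1011 XOR 1101 = 0110
  pos 10: 1101 XOR 1101 = 0000
Remainder (last 3 bits) = 000. This is the CRC / FCS.

000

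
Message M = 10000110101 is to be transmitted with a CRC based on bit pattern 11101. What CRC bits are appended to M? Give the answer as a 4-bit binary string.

Append 4 zeros: 100001101010000. Divide by 11101 (XOR where the leading bit is 1):
  pos 0: 10000 XOR 11101 = 01101
  pos 1: 11011 XOR 11101 = 00110
  pos 3: 11010 XOR 11101 = 00111
  pos 5: 11110 XOR 11101 = 00011
  pos 8: 11100 XOR 11101 = 00001
Remainder (last 4 bits) = 0100. This is the CRC / FCS.

0100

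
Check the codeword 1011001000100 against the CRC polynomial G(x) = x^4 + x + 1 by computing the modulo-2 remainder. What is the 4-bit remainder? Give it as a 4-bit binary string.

1010

Modulo-2 division of 1011001000100 by 10011:
  pos 0: 10110 XOR 10011 = 00101
  pos 2: 10101 XOR 10011 = 00110
  pos 4: 11000 XOR 10011 = 01011
  pos 5: 10110 XOR 10011 = 00101
  pos 7: 10110 XOR 10011 = 00101
Remainder = 1010 (nonzero — an error is detected).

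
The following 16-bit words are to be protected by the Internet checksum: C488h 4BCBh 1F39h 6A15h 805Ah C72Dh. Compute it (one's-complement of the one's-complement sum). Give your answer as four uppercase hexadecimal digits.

One's-complement addition (fold any carry out of bit 15 back into bit 0):
  0xC488 + 0x4BCB = 0x11053 → wrap carry → 0x1054
  0x1054 + 0x1F39 = 0x02F8D
  0x2F8D + 0x6A15 = 0x099A2
  0x99A2 + 0x805A = 0x119FC → wrap carry → 0x19FD
  0x19FD + 0xC72D = 0x0E12A
One's-complement sum = 0xE12A.
Checksum = ~0xE12A & 0xFFFF = 0x1ED5.

1ED5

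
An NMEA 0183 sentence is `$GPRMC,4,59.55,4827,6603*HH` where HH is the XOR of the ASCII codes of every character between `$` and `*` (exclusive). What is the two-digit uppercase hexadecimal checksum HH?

57

XOR the ASCII codes of the payload characters:
  'G' = 0x47 → acc = 0x47
  'P' = 0x50 → acc = 0x17
  'R' = 0x52 → acc = 0x45
  'M' = 0x4D → acc = 0x08
  'C' = 0x43 → acc = 0x4B
  ',' = 0x2C → acc = 0x67
  '4' = 0x34 → acc = 0x53
  ',' = 0x2C → acc = 0x7F
  '5' = 0x35 → acc = 0x4A
  '9' = 0x39 → acc = 0x73
  '.' = 0x2E → acc = 0x5D
  '5' = 0x35 → acc = 0x68
  '5' = 0x35 → acc = 0x5D
  ',' = 0x2C → acc = 0x71
  '4' = 0x34 → acc = 0x45
  '8' = 0x38 → acc = 0x7D
  '2' = 0x32 → acc = 0x4F
  '7' = 0x37 → acc = 0x78
  ',' = 0x2C → acc = 0x54
  '6' = 0x36 → acc = 0x62
  '6' = 0x36 → acc = 0x54
  '0' = 0x30 → acc = 0x64
  '3' = 0x33 → acc = 0x57
Checksum = 0x57.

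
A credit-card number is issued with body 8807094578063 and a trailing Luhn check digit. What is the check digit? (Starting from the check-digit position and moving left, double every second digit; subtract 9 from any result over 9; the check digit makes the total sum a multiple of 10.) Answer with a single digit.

Partial digits right→left: 3 6 0 8 7 5 4 9 0 7 0 8 8
Double every second digit counting from the check-digit position (so the 1st, 3rd, 5th, ... of the partial from the right).
  doubled (with −9 where >9): 6 0 5 8 0 0 7 → sum 26
  kept as-is: 6 8 5 9 7 8 → sum 43
Total = 26 + 43 = 69.
Check digit = (10 − (69 mod 10)) mod 10 = 1.

1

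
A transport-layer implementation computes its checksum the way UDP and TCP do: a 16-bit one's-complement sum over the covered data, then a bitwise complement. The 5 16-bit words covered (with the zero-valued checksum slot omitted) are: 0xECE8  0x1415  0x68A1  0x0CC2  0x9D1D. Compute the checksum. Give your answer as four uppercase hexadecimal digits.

EC80

One's-complement addition (fold any carry out of bit 15 back into bit 0):
  0xECE8 + 0x1415 = 0x100FD → wrap carry → 0x00FE
  0x00FE + 0x68A1 = 0x0699F
  0x699F + 0x0CC2 = 0x07661
  0x7661 + 0x9D1D = 0x1137E → wrap carry → 0x137F
One's-complement sum = 0x137F.
Checksum = ~0x137F & 0xFFFF = 0xEC80.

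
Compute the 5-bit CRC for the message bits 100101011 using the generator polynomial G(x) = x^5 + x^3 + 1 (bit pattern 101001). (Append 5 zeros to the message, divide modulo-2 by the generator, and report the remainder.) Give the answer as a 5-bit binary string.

00111

Append 5 zeros: 10010101100000. Divide by 101001 (XOR where the leading bit is 1):
  pos 0: 100101 XOR 101001 = 001100
  pos 2: 110001 XOR 101001 = 011000
  pos 3: 110001 XOR 101001 = 011000
  pos 4: 110000 XOR 101001 = 011001
  pos 5: 110010 XOR 101001 = 011011
  pos 6: 110110 XOR 101001 = 011111
  pos 7: 111110 XOR 101001 = 010111
  pos 8: 101110 XOR 101001 = 000111
Remainder (last 5 bits) = 00111. This is the CRC / FCS.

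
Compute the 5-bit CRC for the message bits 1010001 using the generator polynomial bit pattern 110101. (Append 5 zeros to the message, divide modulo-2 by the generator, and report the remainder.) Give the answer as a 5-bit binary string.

Append 5 zeros: 101000100000. Divide by 110101 (XOR where the leading bit is 1):
  pos 0: 101000 XOR 110101 = 011101
  pos 1: 111011 XOR 110101 = 001110
  pos 3: 111000 XOR 110101 = 001101
  pos 5: 110100 XOR 110101 = 000001
Remainder (last 5 bits) = 00010. This is the CRC / FCS.

00010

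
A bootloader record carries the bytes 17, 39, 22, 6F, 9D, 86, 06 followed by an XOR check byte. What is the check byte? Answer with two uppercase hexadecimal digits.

XOR the bytes together:
  start with 0x17
  0x17 ⊕ 0x39 = 0x2E
  0x2E ⊕ 0x22 = 0x0C
  0x0C ⊕ 0x6F = 0x63
  0x63 ⊕ 0x9D = 0xFE
  0xFE ⊕ 0x86 = 0x78
  0x78 ⊕ 0x06 = 0x7E

7E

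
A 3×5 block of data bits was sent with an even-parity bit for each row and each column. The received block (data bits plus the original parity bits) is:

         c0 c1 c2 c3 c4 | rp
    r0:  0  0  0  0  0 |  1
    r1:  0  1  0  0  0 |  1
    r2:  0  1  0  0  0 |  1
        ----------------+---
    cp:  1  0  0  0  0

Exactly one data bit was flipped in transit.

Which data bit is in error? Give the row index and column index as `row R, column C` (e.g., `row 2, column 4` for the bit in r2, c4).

row 0, column 0

Recompute each row's even parity and compare to rp:
  r0: data parity 0, sent rp 1 → mismatch
  r1: data parity 1, sent rp 1 → ok
  r2: data parity 1, sent rp 1 → ok
Recompute each column's even parity and compare to cp:
  c0: data parity 0, sent cp 1 → mismatch
  c1: data parity 0, sent cp 0 → ok
  c2: data parity 0, sent cp 0 → ok
  c3: data parity 0, sent cp 0 → ok
  c4: data parity 0, sent cp 0 → ok
Exactly one row (r0) and one column (c0) fail → the flipped bit is at their intersection.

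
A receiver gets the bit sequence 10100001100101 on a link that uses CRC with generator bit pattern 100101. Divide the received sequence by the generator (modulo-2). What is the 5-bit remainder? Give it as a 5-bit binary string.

10001

Modulo-2 division of 10100001100101 by 100101:
  pos 0: 101000 XOR 100101 = 001101
  pos 2: 110101 XOR 100101 = 010000
  pos 3: 100001 XOR 100101 = 000100
  pos 6: 100001 XOR 100101 = 000100
Remainder = 10001 (nonzero — an error is detected).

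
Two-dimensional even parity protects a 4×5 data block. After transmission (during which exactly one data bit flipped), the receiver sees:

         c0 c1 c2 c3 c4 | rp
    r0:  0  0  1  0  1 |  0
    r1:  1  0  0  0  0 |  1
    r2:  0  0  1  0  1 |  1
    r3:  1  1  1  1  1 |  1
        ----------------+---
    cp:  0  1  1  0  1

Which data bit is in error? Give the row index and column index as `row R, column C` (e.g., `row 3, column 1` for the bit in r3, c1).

Recompute each row's even parity and compare to rp:
  r0: data parity 0, sent rp 0 → ok
  r1: data parity 1, sent rp 1 → ok
  r2: data parity 0, sent rp 1 → mismatch
  r3: data parity 1, sent rp 1 → ok
Recompute each column's even parity and compare to cp:
  c0: data parity 0, sent cp 0 → ok
  c1: data parity 1, sent cp 1 → ok
  c2: data parity 1, sent cp 1 → ok
  c3: data parity 1, sent cp 0 → mismatch
  c4: data parity 1, sent cp 1 → ok
Exactly one row (r2) and one column (c3) fail → the flipped bit is at their intersection.

row 2, column 3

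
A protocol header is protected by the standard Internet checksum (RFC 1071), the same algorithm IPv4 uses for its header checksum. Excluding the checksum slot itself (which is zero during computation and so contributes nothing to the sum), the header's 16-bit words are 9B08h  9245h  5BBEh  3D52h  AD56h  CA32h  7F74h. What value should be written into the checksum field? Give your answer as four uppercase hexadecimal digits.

One's-complement addition (fold any carry out of bit 15 back into bit 0):
  0x9B08 + 0x9245 = 0x12D4D → wrap carry → 0x2D4E
  0x2D4E + 0x5BBE = 0x0890C
  0x890C + 0x3D52 = 0x0C65E
  0xC65E + 0xAD56 = 0x173B4 → wrap carry → 0x73B5
  0x73B5 + 0xCA32 = 0x13DE7 → wrap carry → 0x3DE8
  0x3DE8 + 0x7F74 = 0x0BD5C
One's-complement sum = 0xBD5C.
Checksum = ~0xBD5C & 0xFFFF = 0x42A3.

42A3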